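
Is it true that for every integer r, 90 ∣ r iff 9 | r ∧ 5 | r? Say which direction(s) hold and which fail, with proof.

(→) If 90 ∣ r, write r = 90q. Since 90 = 10·9, r = 9·(10q), so 9 ∣ r; and since 90 = 18·5, r = 5·(18q), so 5 ∣ r.

(←) This fails: take r = 45. Both 9 ∣ 45 and 5 ∣ 45, yet 45 is not a multiple of 90 (since 45 = 0·90 + 45), so 90 ∤ 45.

(⇒) holds; (⇐) fails.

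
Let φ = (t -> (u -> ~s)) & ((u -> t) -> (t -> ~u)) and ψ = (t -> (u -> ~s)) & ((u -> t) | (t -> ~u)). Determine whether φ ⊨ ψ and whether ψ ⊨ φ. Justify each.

Converse. This fails. Under u = T, s = F, t = T, the left side is false but the right side is true.

Forward direction. Assume the antecedent. If u is true, the antecedent forces (u = T, s = F, t = F) or (u = T, s = T, t = F), and the consequent holds there. If u is false, the consequent reduces to true regardless of the other variables. Either way the consequent holds.

Only the forward direction holds.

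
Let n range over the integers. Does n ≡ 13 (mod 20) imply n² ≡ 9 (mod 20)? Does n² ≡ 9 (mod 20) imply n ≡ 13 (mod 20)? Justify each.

(⇒) holds; (⇐) fails.

(⇒) Suppose n ≡ 13 (mod 20). Write n = 20j + 13. Then (20j + 13)² = 400j² + 520j + 169 = 20(20j² + 26j + 8) + 9, so n² ≡ 9 (mod 20).

(⇐) This fails: take n = 3. Then 3² = 9 ≡ 9 (mod 20), yet 3 ≡ 3 (mod 20), not 13.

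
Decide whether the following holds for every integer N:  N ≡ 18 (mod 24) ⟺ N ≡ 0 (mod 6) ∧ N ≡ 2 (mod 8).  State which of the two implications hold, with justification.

The biconditional holds.

Forward direction. Suppose N ≡ 18 (mod 24); write N = 24j + 18. Since 6 ∣ 24, reducing mod 6 gives N ≡ 18 ≡ 0 (mod 6); since 8 ∣ 24, reducing mod 8 gives N ≡ 18 ≡ 2 (mod 8).

Converse. If N ≡ 0 (mod 6) and N ≡ 2 (mod 8), then by the Chinese remainder theorem N ≡ 18 (mod 24). This is exactly N ≡ 18 (mod 24).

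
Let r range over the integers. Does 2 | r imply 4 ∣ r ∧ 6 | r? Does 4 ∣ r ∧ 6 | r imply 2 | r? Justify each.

Not equivalent: only (⇐) holds.

Forward direction. This fails: take r = 2. Certainly 2 ∣ 2, but 4 ∤ 2.

Converse. Suppose 4 ∣ r and 6 ∣ r. Any common multiple of 4 and 6 is a multiple of their lcm; here lcm(4, 6) = 4·6/gcd(4, 6) = 24/2 = 12, so 12 ∣ r. Since 2 ∣ 12, it follows that 2 ∣ r.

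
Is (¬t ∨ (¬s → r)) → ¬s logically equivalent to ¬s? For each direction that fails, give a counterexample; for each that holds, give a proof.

Both directions hold.

(←) Assume the antecedent. If r is true, the antecedent forces (r = T, s = F, t = F) or (r = T, s = F, t = T), and (¬t ∨ (¬s → r)) → ¬s holds there. If r is false, the antecedent forces (r = F, s = F, t = F) or (r = F, s = F, t = T), and (¬t ∨ (¬s → r)) → ¬s holds there. Either way (¬t ∨ (¬s → r)) → ¬s holds.

(→) Assume the antecedent. If r is true, the antecedent forces (r = T, s = F, t = F) or (r = T, s = F, t = T), and ¬s holds there. If r is false, the antecedent forces (r = F, s = F, t = F) or (r = F, s = F, t = T), and ¬s holds there. Either way ¬s holds.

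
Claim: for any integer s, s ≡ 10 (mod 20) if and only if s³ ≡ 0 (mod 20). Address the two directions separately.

(⟹) Suppose s ≡ 10 (mod 20). Write s = 20j + 10. Then (20j + 10)³ = 8000j³ + 12000j² + 6000j + 1000 = 20(400j³ + 600j² + 300j + 50) + 0, so s³ ≡ 0 (mod 20).

(⟸) This fails: take s = 0. Then 0³ = 0 ≡ 0 (mod 20), yet 0 ≡ 0 (mod 20), not 10.

Only the forward direction holds.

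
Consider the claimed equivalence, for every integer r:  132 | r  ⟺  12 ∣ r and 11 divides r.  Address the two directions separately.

Forward direction. If 132 ∣ r, write r = 132q. Since 132 = 11·12, r = 12·(11q), so 12 ∣ r; and since 132 = 12·11, r = 11·(12q), so 11 ∣ r.

Converse. Suppose 12 ∣ r and 11 ∣ r. Any common multiple of 12 and 11 is a multiple of their lcm; here gcd(12, 11) = 1, so lcm(12, 11) = 12·11 = 132, so 132 ∣ r.

Both implications hold.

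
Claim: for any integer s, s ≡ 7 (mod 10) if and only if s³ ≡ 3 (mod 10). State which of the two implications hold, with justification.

Both directions hold; the statement is true.

Forward direction. Suppose s ≡ 7 (mod 10). Write s = 10j + 7. Then (10j + 7)³ = 1000j³ + 2100j² + 1470j + 343 = 10(100j³ + 210j² + 147j + 34) + 3, so s³ ≡ 3 (mod 10).

Converse. Suppose s³ ≡ 3 (mod 10). The only residue r in {0, …, 9} with r³ ≡ 3 (mod 10) is r = 7, so s ≡ 7 (mod 10).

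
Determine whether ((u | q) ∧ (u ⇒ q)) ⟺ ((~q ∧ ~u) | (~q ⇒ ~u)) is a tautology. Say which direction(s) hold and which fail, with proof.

Only the forward implication holds.

[⇐] This fails. Under u = F, q = F, the left side is false but the right side is true.

[⇒] Assume the antecedent. If u is true, the antecedent forces (u = T, q = T), and (~q ∧ ~u) | (~q ⇒ ~u) holds there. If u is false, (~q ∧ ~u) | (~q ⇒ ~u) reduces to true regardless of the other variables. Either way (~q ∧ ~u) | (~q ⇒ ~u) holds.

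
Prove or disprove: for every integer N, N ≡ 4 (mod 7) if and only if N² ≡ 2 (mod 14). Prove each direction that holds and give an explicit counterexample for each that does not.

(⇒) fails and (⇐) fails.

Forward direction. This fails: take N = 11. Then 11 ≡ 4 (mod 7), but 11² = 121 ≡ 9 (mod 14), not 2.

Converse. This fails: take N = 10. Then 10² = 100 ≡ 2 (mod 14), yet 10 ≡ 3 (mod 7), not 4.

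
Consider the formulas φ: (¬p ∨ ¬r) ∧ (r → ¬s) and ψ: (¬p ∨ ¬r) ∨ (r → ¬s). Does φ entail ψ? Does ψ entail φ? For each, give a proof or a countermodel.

(⇒) holds; (⇐) fails.

Converse. This fails. Under s = T, r = T, p = F, the left side is false but the right side is true.

Forward direction. Assume the antecedent. If s is true, the antecedent forces (s = T, r = F, p = F) or (s = T, r = F, p = T), and (¬p ∨ ¬r) ∨ (r → ¬s) holds there. If s is false, (¬p ∨ ¬r) ∨ (r → ¬s) reduces to true regardless of the other variables. Either way (¬p ∨ ¬r) ∨ (r → ¬s) holds.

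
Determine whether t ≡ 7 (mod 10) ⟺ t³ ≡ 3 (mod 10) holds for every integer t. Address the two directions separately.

The biconditional holds.

Forward direction. Suppose t ≡ 7 (mod 10). Write t = 10j + 7. Then (10j + 7)³ = 1000j³ + 2100j² + 1470j + 343 = 10(100j³ + 210j² + 147j + 34) + 3, so t³ ≡ 3 (mod 10).

Converse. Suppose t³ ≡ 3 (mod 10). The only residue r in {0, …, 9} with r³ ≡ 3 (mod 10) is r = 7, so t ≡ 7 (mod 10).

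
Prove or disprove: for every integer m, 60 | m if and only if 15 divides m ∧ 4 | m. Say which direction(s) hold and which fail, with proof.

Both directions hold.

(→) If 60 ∣ m, write m = 60q. Since 60 = 4·15, m = 15·(4q), so 15 ∣ m; and since 60 = 15·4, m = 4·(15q), so 4 ∣ m.

(←) Suppose 15 ∣ m and 4 ∣ m. Any common multiple of 15 and 4 is a multiple of their lcm; here gcd(15, 4) = 1, so lcm(15, 4) = 15·4 = 60, so 60 ∣ m.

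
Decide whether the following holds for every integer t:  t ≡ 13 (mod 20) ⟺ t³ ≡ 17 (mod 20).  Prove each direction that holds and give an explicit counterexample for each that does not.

Both directions hold.

Forward direction. Suppose t ≡ 13 (mod 20). Write t = 20j + 13. Then (20j + 13)³ = 8000j³ + 15600j² + 10140j + 2197 = 20(400j³ + 780j² + 507j + 109) + 17, so t³ ≡ 17 (mod 20).

Converse. Suppose t³ ≡ 17 (mod 20). The only residue r in {0, …, 19} with r³ ≡ 17 (mod 20) is r = 13, so t ≡ 13 (mod 20).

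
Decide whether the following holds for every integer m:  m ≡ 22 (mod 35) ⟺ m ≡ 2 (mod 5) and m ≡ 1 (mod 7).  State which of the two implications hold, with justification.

The biconditional holds.

[⇒] Suppose m ≡ 22 (mod 35); write m = 35j + 22. Since 5 ∣ 35, reducing mod 5 gives m ≡ 22 ≡ 2 (mod 5); since 7 ∣ 35, reducing mod 7 gives m ≡ 22 ≡ 1 (mod 7).

[⇐] Conversely, if m ≡ 2 (mod 5) and m ≡ 1 (mod 7), then by the Chinese remainder theorem m ≡ 22 (mod 35). This is exactly m ≡ 22 (mod 35).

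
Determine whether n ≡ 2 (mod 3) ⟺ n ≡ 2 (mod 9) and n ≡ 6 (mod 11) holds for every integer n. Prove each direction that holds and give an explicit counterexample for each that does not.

[⇐] If n ≡ 2 (mod 9) and n ≡ 6 (mod 11), then by the Chinese remainder theorem n ≡ 83 (mod 99). Since 83 ≡ 2 (mod 3) and 3 ∣ 99, we get n ≡ 2 (mod 3).

[⇒] This fails: n = 2 gives 2 ≡ 2 (mod 3) but 2 ≡ 2 (mod 11), so the conjunction on the right does not hold.

Not equivalent: only (⇐) holds.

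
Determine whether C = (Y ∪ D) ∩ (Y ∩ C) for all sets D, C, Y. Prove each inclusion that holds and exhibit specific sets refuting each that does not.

The sets are not equal: only the reverse inclusion holds.

(⊇) Let x ∈ (Y ∪ D) ∩ (Y ∩ C). Then either x ∈ C ∩ Y and x ∉ D; or x ∈ D ∩ C ∩ Y. In each case x ∈ C, so (Y ∪ D) ∩ (Y ∩ C) ⊆ C.

(⊆) This inclusion fails. Take D = ∅, C = {1}, Y = ∅; then 1 ∈ C but 1 ∉ (Y ∪ D) ∩ (Y ∩ C).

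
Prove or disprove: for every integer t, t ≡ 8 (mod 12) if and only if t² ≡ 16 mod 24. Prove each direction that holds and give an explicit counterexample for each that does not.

Not equivalent: only (⇒) holds.

(⟸) This fails: take t = 4. Then 4² = 16 ≡ 16 (mod 24), yet 4 ≡ 4 (mod 12), not 8.

(⟹) Suppose t ≡ 8 (mod 12). Working modulo 24, t ∈ {8, 20}; for each such r, r² ≡ 16 (mod 24).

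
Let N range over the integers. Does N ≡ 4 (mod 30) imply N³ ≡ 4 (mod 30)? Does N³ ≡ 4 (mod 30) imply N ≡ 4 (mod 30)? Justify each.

Both implications hold.

Forward direction. Suppose N ≡ 4 (mod 30). Write N = 30j + 4. Then (30j + 4)³ = 27000j³ + 10800j² + 1440j + 64 = 30(900j³ + 360j² + 48j + 2) + 4, so N³ ≡ 4 (mod 30).

Converse. Suppose N³ ≡ 4 (mod 30). The only residue r in {0, …, 29} with r³ ≡ 4 (mod 30) is r = 4, so N ≡ 4 (mod 30).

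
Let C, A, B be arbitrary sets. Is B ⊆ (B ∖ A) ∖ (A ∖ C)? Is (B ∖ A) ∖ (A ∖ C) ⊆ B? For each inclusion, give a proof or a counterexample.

(⊆) fails; (⊇) holds.

(⟹) This inclusion fails. Take C = ∅, A = {1}, B = {1}; then 1 ∈ B but 1 ∉ (B ∖ A) ∖ (A ∖ C).

(⟸) Let x ∈ (B ∖ A) ∖ (A ∖ C). Then either x ∈ B and x ∉ C, A; or x ∈ C ∩ B and x ∉ A. In each case x ∈ B, so (B ∖ A) ∖ (A ∖ C) ⊆ B.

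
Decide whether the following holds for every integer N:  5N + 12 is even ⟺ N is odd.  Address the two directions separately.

(→) This fails: N = 4 gives 5N + 12 = 32, which is even, but 4 is even, not odd.

(←) This also fails: N = 1 is odd, but 5N + 12 = 17 is odd, not even.

Neither direction holds.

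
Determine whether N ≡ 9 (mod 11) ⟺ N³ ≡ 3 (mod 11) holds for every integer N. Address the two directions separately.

(⟸) For the converse, argue contrapositively. If N ≢ 9 (mod 11), then N is congruent to one of 0, 1, 2, 3, 4, 5, 6, 7, 8, 10 modulo 11, and these give N³ ≡ 0, 1, 8, 5, 9, 4, 7, 2, 6, 10 respectively — never 3.

(⟹) Suppose N ≡ 9 (mod 11). Write N = 11j + 9. Then (11j + 9)³ = 1331j³ + 3267j² + 2673j + 729 = 11(121j³ + 297j² + 243j + 66) + 3, so N³ ≡ 3 (mod 11).

Both directions hold.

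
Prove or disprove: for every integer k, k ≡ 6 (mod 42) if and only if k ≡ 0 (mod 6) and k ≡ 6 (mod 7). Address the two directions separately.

(⟸) If k ≡ 0 (mod 6) and k ≡ 6 (mod 7), then by the Chinese remainder theorem k ≡ 6 (mod 42). This is exactly k ≡ 6 (mod 42).

(⟹) Suppose k ≡ 6 (mod 42); write k = 42j + 6. Since 6 ∣ 42, reducing mod 6 gives k ≡ 6 ≡ 0 (mod 6); since 7 ∣ 42, reducing mod 7 gives k ≡ 6 (mod 7).

Both directions hold; the statement is true.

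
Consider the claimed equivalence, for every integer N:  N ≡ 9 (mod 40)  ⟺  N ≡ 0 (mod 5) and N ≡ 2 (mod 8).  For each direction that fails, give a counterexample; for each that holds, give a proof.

(→) This fails: N = 9 gives 9 ≡ 9 (mod 40) but 9 ≡ 4 (mod 5), so the conjunction on the right does not hold.

(←) This fails: N = 10 satisfies both congruences on the right (10 ≡ 0 mod 5 and 10 ≡ 2 mod 8) yet 10 ≡ 10 (mod 40), not 9.

Neither direction holds.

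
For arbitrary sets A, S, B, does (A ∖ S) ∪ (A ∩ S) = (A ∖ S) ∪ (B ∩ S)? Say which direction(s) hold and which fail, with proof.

(⊆) fails and (⊇) fails.

(⟹) This inclusion fails. Take A = {1}, S = {1}, B = ∅; then 1 ∈ (A ∖ S) ∪ (A ∩ S) but 1 ∉ (A ∖ S) ∪ (B ∩ S).

(⟸) This inclusion fails. Take A = ∅, S = {1}, B = {1}; then 1 ∈ (A ∖ S) ∪ (B ∩ S) but 1 ∉ (A ∖ S) ∪ (A ∩ S).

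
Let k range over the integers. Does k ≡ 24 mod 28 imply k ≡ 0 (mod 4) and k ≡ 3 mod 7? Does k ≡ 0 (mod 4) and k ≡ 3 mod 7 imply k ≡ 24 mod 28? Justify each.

Both directions hold; the statement is true.

Forward direction. Suppose k ≡ 24 (mod 28); write k = 28j + 24. Since 4 ∣ 28, reducing mod 4 gives k ≡ 24 ≡ 0 (mod 4); since 7 ∣ 28, reducing mod 7 gives k ≡ 24 ≡ 3 (mod 7).

Converse. If k ≡ 0 (mod 4) and k ≡ 3 (mod 7), then by the Chinese remainder theorem k ≡ 24 (mod 28). This is exactly k ≡ 24 (mod 28).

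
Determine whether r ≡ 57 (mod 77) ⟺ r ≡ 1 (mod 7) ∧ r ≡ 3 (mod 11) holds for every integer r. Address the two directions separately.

Both directions fail.

[⇒] This fails: r = 57 gives 57 ≡ 57 (mod 77) but 57 ≡ 2 (mod 11), so the conjunction on the right does not hold.

[⇐] This fails: r = 36 satisfies both congruences on the right (36 ≡ 1 mod 7 and 36 ≡ 3 mod 11) yet 36 ≡ 36 (mod 77), not 57.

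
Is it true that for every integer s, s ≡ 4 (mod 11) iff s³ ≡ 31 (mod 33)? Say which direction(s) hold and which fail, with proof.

(⟹) This fails: take s = 15. Then 15 ≡ 4 (mod 11), but 15³ = 3375 ≡ 9 (mod 33), not 31.

(⟸) Conversely, the residues r modulo 33 with r³ ≡ 31 (mod 33) are exactly {4}, and each is ≡ 4 (mod 11).

Not equivalent: only (⇐) holds.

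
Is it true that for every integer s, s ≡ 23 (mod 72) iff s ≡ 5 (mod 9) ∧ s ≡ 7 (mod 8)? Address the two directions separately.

[⇒] Suppose s ≡ 23 (mod 72); write s = 72j + 23. Since 9 ∣ 72, reducing mod 9 gives s ≡ 23 ≡ 5 (mod 9); since 8 ∣ 72, reducing mod 8 gives s ≡ 23 ≡ 7 (mod 8).

[⇐] Conversely, if s ≡ 5 (mod 9) and s ≡ 7 (mod 8), then by the Chinese remainder theorem s ≡ 23 (mod 72). This is exactly s ≡ 23 (mod 72).

The biconditional holds.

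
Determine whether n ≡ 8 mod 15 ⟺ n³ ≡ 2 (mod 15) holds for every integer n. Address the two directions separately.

(⇒) Suppose n ≡ 8 mod 15. Write n = 15j + 8. Then (15j + 8)³ = 3375j³ + 5400j² + 2880j + 512 = 15(225j³ + 360j² + 192j + 34) + 2, so n³ ≡ 2 (mod 15).

(⇐) Conversely, suppose n³ ≡ 2 (mod 15). The only residue r in {0, …, 14} with r³ ≡ 2 (mod 15) is r = 8, so n ≡ 8 (mod 15).

Both directions hold.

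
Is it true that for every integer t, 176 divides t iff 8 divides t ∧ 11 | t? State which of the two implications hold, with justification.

Not equivalent: only (⇒) holds.

(⇒) If 176 ∣ t, write t = 176q. Since 176 = 22·8, t = 8·(22q), so 8 ∣ t; and since 176 = 16·11, t = 11·(16q), so 11 ∣ t.

(⇐) This fails: take t = 88. Both 8 ∣ 88 and 11 ∣ 88, yet 88 is not a multiple of 176 (since 88 = 0·176 + 88), so 176 ∤ 88.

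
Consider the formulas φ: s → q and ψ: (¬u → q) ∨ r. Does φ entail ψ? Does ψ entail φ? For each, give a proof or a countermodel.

Both directions fail.

Forward direction. This fails. Under q = F, s = F, r = F, u = F, the left side is true but the right side is false.

Converse. This fails. Under q = F, s = T, r = T, u = F, the left side is false but the right side is true.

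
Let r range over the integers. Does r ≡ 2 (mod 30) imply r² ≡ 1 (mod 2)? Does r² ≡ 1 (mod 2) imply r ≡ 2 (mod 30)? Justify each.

(→) This fails: take r = 2. Then 2 ≡ 2 (mod 30), but 2² = 4 ≡ 0 (mod 2), not 1.

(←) This fails: take r = 1. Then 1² = 1 ≡ 1 (mod 2), yet 1 ≡ 1 (mod 30), not 2.

Neither implication holds.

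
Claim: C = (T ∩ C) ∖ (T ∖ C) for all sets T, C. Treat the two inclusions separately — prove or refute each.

The sets are not equal: only the reverse inclusion holds.

Forward inclusion. This inclusion fails. Take T = ∅, C = {1}; then 1 ∈ C but 1 ∉ (T ∩ C) ∖ (T ∖ C).

Reverse inclusion. Let x ∈ (T ∩ C) ∖ (T ∖ C). Then x ∈ T ∩ C, from which x ∈ C.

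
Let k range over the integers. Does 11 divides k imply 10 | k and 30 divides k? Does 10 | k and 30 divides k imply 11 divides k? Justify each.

(⇒) fails and (⇐) fails.

(⇒) This fails: take k = 11. Certainly 11 ∣ 11, but 10 ∤ 11.

(⇐) This fails: take k = 30. Both 10 ∣ 30 and 30 ∣ 30, yet 30 is not a multiple of 11 (since 30 = 2·11 + 8), so 11 ∤ 30.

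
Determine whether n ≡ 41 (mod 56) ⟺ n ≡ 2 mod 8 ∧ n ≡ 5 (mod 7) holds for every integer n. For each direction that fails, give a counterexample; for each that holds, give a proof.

(⇒) This fails: n = 41 gives 41 ≡ 41 (mod 56) but 41 ≡ 1 (mod 8), so the conjunction on the right does not hold.

(⇐) This fails: n = 26 satisfies both congruences on the right (26 ≡ 2 mod 8 and 26 ≡ 5 mod 7) yet 26 ≡ 26 (mod 56), not 41.

(⇒) fails and (⇐) fails.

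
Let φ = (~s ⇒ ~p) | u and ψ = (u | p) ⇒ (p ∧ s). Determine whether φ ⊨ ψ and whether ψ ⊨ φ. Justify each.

Forward direction. This fails. Under p = F, s = F, u = T, the left side is true but the right side is false.

Converse. Assume the antecedent. If p is true, the antecedent forces (p = T, s = T, u = F) or (p = T, s = T, u = T), and (~s ⇒ ~p) | u holds there. If p is false, (~s ⇒ ~p) | u reduces to true regardless of the other variables. Either way (~s ⇒ ~p) | u holds.

Only the converse holds.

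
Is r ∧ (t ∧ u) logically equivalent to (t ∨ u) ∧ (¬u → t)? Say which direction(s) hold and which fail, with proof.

[⇒] Assume the antecedent. If u is true, (t ∨ u) ∧ (¬u → t) reduces to true regardless of the other variables. If u is false, the antecedent cannot hold. Either way (t ∨ u) ∧ (¬u → t) holds.

[⇐] This fails. Under u = T, r = F, t = F, the left side is false but the right side is true.

Not equivalent: only (⇒) holds.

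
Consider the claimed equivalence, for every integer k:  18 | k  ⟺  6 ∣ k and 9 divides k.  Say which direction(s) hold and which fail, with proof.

Equivalent; both directions hold.

(→) If 18 ∣ k, write k = 18q. Since 18 = 3·6, k = 6·(3q), so 6 ∣ k; and since 18 = 2·9, k = 9·(2q), so 9 ∣ k.

(←) Suppose 6 ∣ k and 9 ∣ k. Any common multiple of 6 and 9 is a multiple of their lcm; here lcm(6, 9) = 6·9/gcd(6, 9) = 54/3 = 18, so 18 ∣ k.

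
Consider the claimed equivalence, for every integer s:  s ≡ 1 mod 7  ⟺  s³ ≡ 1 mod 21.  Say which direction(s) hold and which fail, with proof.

Both directions fail.

(⇒) This fails: take s = 8. Then 8 ≡ 1 (mod 7), but 8³ = 512 ≡ 8 (mod 21), not 1.

(⇐) This fails: take s = 4. Then 4³ = 64 ≡ 1 (mod 21), yet 4 ≡ 4 (mod 7), not 1.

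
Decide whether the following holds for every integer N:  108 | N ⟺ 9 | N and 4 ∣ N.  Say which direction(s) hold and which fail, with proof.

(⟹) If 108 ∣ N, write N = 108q. Since 108 = 12·9, N = 9·(12q), so 9 ∣ N; and since 108 = 27·4, N = 4·(27q), so 4 ∣ N.

(⟸) This fails: take N = 36. Both 9 ∣ 36 and 4 ∣ 36, yet 36 is not a multiple of 108 (since 36 = 0·108 + 36), so 108 ∤ 36.

Only the forward implication holds.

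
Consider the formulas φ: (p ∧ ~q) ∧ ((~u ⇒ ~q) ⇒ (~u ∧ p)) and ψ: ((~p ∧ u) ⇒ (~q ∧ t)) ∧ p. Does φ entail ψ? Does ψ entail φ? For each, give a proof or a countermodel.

Not equivalent: only (⇒) holds.

(⟹) Assume the antecedent. If t is true, the antecedent forces (t = T, p = T, u = F, q = F), and ((~p ∧ u) ⇒ (~q ∧ t)) ∧ p holds there. If t is false, the antecedent forces (t = F, p = T, u = F, q = F), and ((~p ∧ u) ⇒ (~q ∧ t)) ∧ p holds there. Either way ((~p ∧ u) ⇒ (~q ∧ t)) ∧ p holds.

(⟸) This fails. Under t = F, p = T, u = T, q = F, the left side is false but the right side is true.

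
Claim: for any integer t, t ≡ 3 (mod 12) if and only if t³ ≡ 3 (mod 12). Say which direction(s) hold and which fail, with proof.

(⟹) Suppose t ≡ 3 (mod 12). Write t = 12j + 3. Then (12j + 3)³ = 1728j³ + 1296j² + 324j + 27 = 12(144j³ + 108j² + 27j + 2) + 3, so t³ ≡ 3 (mod 12).

(⟸) Conversely, suppose t³ ≡ 3 (mod 12). The only residue r in {0, …, 11} with r³ ≡ 3 (mod 12) is r = 3, so t ≡ 3 (mod 12).

Equivalent; both directions hold.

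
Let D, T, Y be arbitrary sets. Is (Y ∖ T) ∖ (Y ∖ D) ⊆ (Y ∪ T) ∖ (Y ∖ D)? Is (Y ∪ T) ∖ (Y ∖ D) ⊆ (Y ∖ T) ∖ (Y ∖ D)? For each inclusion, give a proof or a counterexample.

(⊆) Let x ∈ (Y ∖ T) ∖ (Y ∖ D). Then x ∈ D ∩ Y and x ∉ T, from which x ∈ (Y ∪ T) ∖ (Y ∖ D).

(⊇) This inclusion fails. Take D = ∅, T = {1}, Y = ∅; then 1 ∈ (Y ∪ T) ∖ (Y ∖ D) but 1 ∉ (Y ∖ T) ∖ (Y ∖ D).

(⊆) holds; (⊇) fails.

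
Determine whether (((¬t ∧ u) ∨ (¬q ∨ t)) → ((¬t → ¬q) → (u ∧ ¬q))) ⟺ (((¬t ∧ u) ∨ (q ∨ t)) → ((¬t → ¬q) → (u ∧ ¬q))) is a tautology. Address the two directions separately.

Only the forward direction holds.

(⟹) Assume the antecedent. If q is true, the antecedent forces (q = T, t = F, u = F) or (q = T, t = F, u = T), and the consequent holds there. If q is false, the antecedent forces (q = F, t = F, u = T) or (q = F, t = T, u = T), and the consequent holds there. Either way the consequent holds.

(⟸) This fails. Under q = F, t = F, u = F, the left side is false but the right side is true.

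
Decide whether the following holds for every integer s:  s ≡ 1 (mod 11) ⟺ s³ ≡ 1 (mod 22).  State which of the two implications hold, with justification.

The forward direction fails; the converse holds.

[⇒] This fails: take s = 12. Then 12 ≡ 1 (mod 11), but 12³ = 1728 ≡ 12 (mod 22), not 1.

[⇐] Conversely, the residues r modulo 22 with r³ ≡ 1 (mod 22) are exactly {1}, and each is ≡ 1 (mod 11).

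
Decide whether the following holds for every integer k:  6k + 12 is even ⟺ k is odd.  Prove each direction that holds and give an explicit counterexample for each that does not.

Only the reverse direction holds.

[⇒] This fails: take k = 6. Then 6k + 12 = 48, which is even, yet k = 6 is even, not odd.

[⇐] Suppose k is odd. Since 6 is even, 6k is even for every k, so 6k + 12 has the same parity as 12, which is even. Hence 6k + 12 is even.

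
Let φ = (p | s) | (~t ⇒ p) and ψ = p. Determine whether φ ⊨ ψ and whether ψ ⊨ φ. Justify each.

The forward direction fails; the converse holds.

Converse. Assume the antecedent. If s is true, (p | s) | (~t ⇒ p) reduces to true regardless of the other variables. If s is false, the antecedent forces (s = F, t = F, p = T) or (s = F, t = T, p = T), and (p | s) | (~t ⇒ p) holds there. Either way (p | s) | (~t ⇒ p) holds.

Forward direction. This fails. Under s = T, t = F, p = F, the left side is true but the right side is false.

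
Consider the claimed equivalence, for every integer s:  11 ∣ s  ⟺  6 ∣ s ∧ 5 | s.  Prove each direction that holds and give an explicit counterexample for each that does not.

[⇒] This fails: take s = 11. Certainly 11 ∣ 11, but 6 ∤ 11.

[⇐] This fails: take s = 30. Both 6 ∣ 30 and 5 ∣ 30, yet 30 is not a multiple of 11 (since 30 = 2·11 + 8), so 11 ∤ 30.

(⇒) fails and (⇐) fails.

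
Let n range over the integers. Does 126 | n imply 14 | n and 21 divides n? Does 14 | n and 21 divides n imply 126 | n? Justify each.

(⇒) holds; (⇐) fails.

(⟹) If 126 ∣ n, write n = 126q. Since 126 = 9·14, n = 14·(9q), so 14 ∣ n; and since 126 = 6·21, n = 21·(6q), so 21 ∣ n.

(⟸) This fails: take n = 42. Both 14 ∣ 42 and 21 ∣ 42, yet 42 is not a multiple of 126 (since 42 = 0·126 + 42), so 126 ∤ 42.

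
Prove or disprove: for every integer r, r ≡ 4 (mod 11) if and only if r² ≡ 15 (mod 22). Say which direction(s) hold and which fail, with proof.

Neither implication holds.

[⇒] This fails: take r = 4. Then 4 ≡ 4 (mod 11), but 4² = 16 ≡ 16 (mod 22), not 15.

[⇐] This fails: take r = 9. Then 9² = 81 ≡ 15 (mod 22), yet 9 ≡ 9 (mod 11), not 4.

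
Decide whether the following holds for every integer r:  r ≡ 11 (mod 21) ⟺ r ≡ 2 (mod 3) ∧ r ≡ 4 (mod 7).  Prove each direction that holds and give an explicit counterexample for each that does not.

(⟸) If r ≡ 2 (mod 3) and r ≡ 4 (mod 7), then by the Chinese remainder theorem r ≡ 11 (mod 21). This is exactly r ≡ 11 (mod 21).

(⟹) Suppose r ≡ 11 (mod 21); write r = 21j + 11. Since 3 ∣ 21, reducing mod 3 gives r ≡ 11 ≡ 2 (mod 3); since 7 ∣ 21, reducing mod 7 gives r ≡ 11 ≡ 4 (mod 7).

Both directions hold; the statement is true.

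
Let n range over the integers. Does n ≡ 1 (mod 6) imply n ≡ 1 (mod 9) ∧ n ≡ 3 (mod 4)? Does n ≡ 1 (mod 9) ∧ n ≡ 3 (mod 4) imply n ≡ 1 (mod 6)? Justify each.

(→) This fails: n = 1 gives 1 ≡ 1 (mod 6) but 1 ≡ 1 (mod 4), so the conjunction on the right does not hold.

(←) Conversely, if n ≡ 1 (mod 9) and n ≡ 3 (mod 4), then by the Chinese remainder theorem n ≡ 19 (mod 36). Since 19 ≡ 1 (mod 6) and 6 ∣ 36, we get n ≡ 1 (mod 6).

(⇒) fails; (⇐) holds.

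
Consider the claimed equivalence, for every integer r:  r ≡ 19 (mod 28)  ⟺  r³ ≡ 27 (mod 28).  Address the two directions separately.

(⟸) This fails: take r = 3. Then 3³ = 27 ≡ 27 (mod 28), yet 3 ≡ 3 (mod 28), not 19.

(⟹) Suppose r ≡ 19 (mod 28). Write r = 28j + 19. Then (28j + 19)³ = 21952j³ + 44688j² + 30324j + 6859 = 28(784j³ + 1596j² + 1083j + 244) + 27, so r³ ≡ 27 (mod 28).

The forward direction holds; the converse fails.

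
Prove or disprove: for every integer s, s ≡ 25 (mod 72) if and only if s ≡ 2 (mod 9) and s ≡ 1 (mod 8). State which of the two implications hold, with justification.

Neither direction holds.

Forward direction. This fails: s = 25 gives 25 ≡ 25 (mod 72) but 25 ≡ 7 (mod 9), so the conjunction on the right does not hold.

Converse. This fails: s = 65 satisfies both congruences on the right (65 ≡ 2 mod 9 and 65 ≡ 1 mod 8) yet 65 ≡ 65 (mod 72), not 25.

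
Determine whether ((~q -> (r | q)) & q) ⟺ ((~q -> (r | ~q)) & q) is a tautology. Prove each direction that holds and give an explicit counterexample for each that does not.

(→) Assume the antecedent. If r is true, the antecedent forces (r = T, q = T), and (~q -> (r | ~q)) & q holds there. If r is false, the antecedent forces (r = F, q = T), and (~q -> (r | ~q)) & q holds there. Either way (~q -> (r | ~q)) & q holds.

(←) Assume the antecedent. If r is true, the antecedent forces (r = T, q = T), and (~q -> (r | q)) & q holds there. If r is false, the antecedent forces (r = F, q = T), and (~q -> (r | q)) & q holds there. Either way (~q -> (r | q)) & q holds.

Both directions hold; the statement is true.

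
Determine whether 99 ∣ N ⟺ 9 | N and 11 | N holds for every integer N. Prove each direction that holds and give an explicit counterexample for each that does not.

Forward direction. If 99 ∣ N, write N = 99q. Since 99 = 11·9, N = 9·(11q), so 9 ∣ N; and since 99 = 9·11, N = 11·(9q), so 11 ∣ N.

Converse. Suppose 9 ∣ N and 11 ∣ N. Any common multiple of 9 and 11 is a multiple of their lcm; here gcd(9, 11) = 1, so lcm(9, 11) = 9·11 = 99, so 99 ∣ N.

Equivalent; both directions hold.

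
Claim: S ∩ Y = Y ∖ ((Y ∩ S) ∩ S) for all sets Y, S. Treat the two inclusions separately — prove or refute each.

(⊆) This inclusion fails. Take Y = {1}, S = {1}; then 1 ∈ S ∩ Y but 1 ∉ Y ∖ ((Y ∩ S) ∩ S).

(⊇) This inclusion fails. Take Y = {1}, S = ∅; then 1 ∈ Y ∖ ((Y ∩ S) ∩ S) but 1 ∉ S ∩ Y.

(⊆) fails and (⊇) fails.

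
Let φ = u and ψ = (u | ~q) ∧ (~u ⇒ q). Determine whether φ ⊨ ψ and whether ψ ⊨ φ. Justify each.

Both directions hold.

(⇒) Assume the antecedent. If q is true, the antecedent forces (q = T, u = T), and (u | ~q) ∧ (~u ⇒ q) holds there. If q is false, the antecedent forces (q = F, u = T), and (u | ~q) ∧ (~u ⇒ q) holds there. Either way (u | ~q) ∧ (~u ⇒ q) holds.

(⇐) Assume the antecedent. If q is true, the antecedent forces (q = T, u = T), and u holds there. If q is false, the antecedent forces (q = F, u = T), and u holds there. Either way u holds.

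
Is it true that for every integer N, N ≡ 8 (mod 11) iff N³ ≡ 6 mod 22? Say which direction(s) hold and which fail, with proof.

(⇒) fails; (⇐) holds.

[⇒] This fails: take N = 19. Then 19 ≡ 8 (mod 11), but 19³ = 6859 ≡ 17 (mod 22), not 6.

[⇐] Conversely, the residues r modulo 22 with r³ ≡ 6 (mod 22) are exactly {8}, and each is ≡ 8 (mod 11).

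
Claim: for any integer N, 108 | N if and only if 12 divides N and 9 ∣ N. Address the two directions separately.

Only the forward direction holds.

(⟹) If 108 ∣ N, write N = 108q. Since 108 = 9·12, N = 12·(9q), so 12 ∣ N; and since 108 = 12·9, N = 9·(12q), so 9 ∣ N.

(⟸) This fails: take N = 36. Both 12 ∣ 36 and 9 ∣ 36, yet 36 is not a multiple of 108 (since 36 = 0·108 + 36), so 108 ∤ 36.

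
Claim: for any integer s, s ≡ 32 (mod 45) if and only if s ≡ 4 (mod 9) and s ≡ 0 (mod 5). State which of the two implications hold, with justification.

Both directions fail.

(⇒) This fails: s = 32 gives 32 ≡ 32 (mod 45) but 32 ≡ 5 (mod 9), so the conjunction on the right does not hold.

(⇐) This fails: s = 40 satisfies both congruences on the right (40 ≡ 4 mod 9 and 40 ≡ 0 mod 5) yet 40 ≡ 40 (mod 45), not 32.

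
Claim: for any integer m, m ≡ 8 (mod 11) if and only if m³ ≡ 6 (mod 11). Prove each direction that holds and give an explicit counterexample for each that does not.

[⇐] Suppose m³ ≡ 6 (mod 11). The only residue r in {0, …, 10} with r³ ≡ 6 (mod 11) is r = 8, so m ≡ 8 (mod 11).

[⇒] Suppose m ≡ 8 (mod 11). Write m = 11j + 8. Then (11j + 8)³ = 1331j³ + 2904j² + 2112j + 512 = 11(121j³ + 264j² + 192j + 46) + 6, so m³ ≡ 6 (mod 11).

Equivalent; both directions hold.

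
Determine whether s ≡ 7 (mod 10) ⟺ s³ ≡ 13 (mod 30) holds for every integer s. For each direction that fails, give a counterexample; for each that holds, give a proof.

(⟸) The residues r modulo 30 with r³ ≡ 13 (mod 30) are exactly {7}, and each is ≡ 7 (mod 10).

(⟹) This fails: take s = 17. Then 17 ≡ 7 (mod 10), but 17³ = 4913 ≡ 23 (mod 30), not 13.

Only the converse holds.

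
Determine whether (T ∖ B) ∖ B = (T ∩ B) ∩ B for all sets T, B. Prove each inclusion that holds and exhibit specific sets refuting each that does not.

(⊆) fails and (⊇) fails.

Forward inclusion. This inclusion fails. Take T = {1}, B = ∅; then 1 ∈ (T ∖ B) ∖ B but 1 ∉ (T ∩ B) ∩ B.

Reverse inclusion. This inclusion fails. Take T = {1}, B = {1}; then 1 ∈ (T ∩ B) ∩ B but 1 ∉ (T ∖ B) ∖ B.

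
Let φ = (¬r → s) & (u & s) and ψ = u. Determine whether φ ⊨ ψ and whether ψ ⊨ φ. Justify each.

(⟹) Assume the antecedent. If s is true, the antecedent forces (s = T, u = T, r = F) or (s = T, u = T, r = T), and u holds there. If s is false, the antecedent cannot hold. Either way u holds.

(⟸) This fails. Under s = F, u = T, r = F, the left side is false but the right side is true.

Not equivalent: only (⇒) holds.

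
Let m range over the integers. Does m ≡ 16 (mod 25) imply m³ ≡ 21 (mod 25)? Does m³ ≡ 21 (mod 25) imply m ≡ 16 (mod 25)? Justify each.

Converse. Suppose m³ ≡ 21 (mod 25). The only residue r in {0, …, 24} with r³ ≡ 21 (mod 25) is r = 16, so m ≡ 16 (mod 25).

Forward direction. Suppose m ≡ 16 (mod 25). Write m = 25j + 16. Then (25j + 16)³ = 15625j³ + 30000j² + 19200j + 4096 = 25(625j³ + 1200j² + 768j + 163) + 21, so m³ ≡ 21 (mod 25).

Both directions hold.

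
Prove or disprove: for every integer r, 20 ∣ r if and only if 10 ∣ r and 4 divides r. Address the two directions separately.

The biconditional holds.

[⇒] If 20 ∣ r, write r = 20q. Since 20 = 2·10, r = 10·(2q), so 10 ∣ r; and since 20 = 5·4, r = 4·(5q), so 4 ∣ r.

[⇐] Suppose 10 ∣ r and 4 ∣ r. Any common multiple of 10 and 4 is a multiple of their lcm; here lcm(10, 4) = 10·4/gcd(10, 4) = 40/2 = 20, so 20 ∣ r.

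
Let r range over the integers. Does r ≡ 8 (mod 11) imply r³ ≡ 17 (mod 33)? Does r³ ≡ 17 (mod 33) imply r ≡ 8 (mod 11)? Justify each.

(→) This fails: take r = 19. Then 19 ≡ 8 (mod 11), but 19³ = 6859 ≡ 28 (mod 33), not 17.

(←) Conversely, the residues r modulo 33 with r³ ≡ 17 (mod 33) are exactly {8}, and each is ≡ 8 (mod 11).

Not equivalent: only (⇐) holds.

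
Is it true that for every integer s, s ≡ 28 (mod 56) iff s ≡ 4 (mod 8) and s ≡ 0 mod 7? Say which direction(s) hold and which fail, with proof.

Forward direction. Suppose s ≡ 28 (mod 56); write s = 56j + 28. Since 8 ∣ 56, reducing mod 8 gives s ≡ 28 ≡ 4 (mod 8); since 7 ∣ 56, reducing mod 7 gives s ≡ 28 ≡ 0 (mod 7).

Converse. If s ≡ 4 (mod 8) and s ≡ 0 (mod 7), then by the Chinese remainder theorem s ≡ 28 (mod 56). This is exactly s ≡ 28 (mod 56).

Both implications hold.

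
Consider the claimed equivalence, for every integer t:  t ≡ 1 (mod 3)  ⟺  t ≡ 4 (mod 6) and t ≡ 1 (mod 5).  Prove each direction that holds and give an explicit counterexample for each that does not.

(→) This fails: t = 1 gives 1 ≡ 1 (mod 3) but 1 ≡ 1 (mod 6), so the conjunction on the right does not hold.

(←) Conversely, if t ≡ 4 (mod 6) and t ≡ 1 (mod 5), then by the Chinese remainder theorem t ≡ 16 (mod 30). Since 16 ≡ 1 (mod 3) and 3 ∣ 30, we get t ≡ 1 (mod 3).

Only the converse holds.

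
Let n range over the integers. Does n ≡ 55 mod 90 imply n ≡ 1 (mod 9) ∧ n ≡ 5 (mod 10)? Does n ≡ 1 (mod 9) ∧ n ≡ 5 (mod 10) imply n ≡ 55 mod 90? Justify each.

Equivalent; both directions hold.

(→) Suppose n ≡ 55 (mod 90); write n = 90j + 55. Since 9 ∣ 90, reducing mod 9 gives n ≡ 55 ≡ 1 (mod 9); since 10 ∣ 90, reducing mod 10 gives n ≡ 55 ≡ 5 (mod 10).

(←) Conversely, if n ≡ 1 (mod 9) and n ≡ 5 (mod 10), then by the Chinese remainder theorem n ≡ 55 (mod 90). This is exactly n ≡ 55 (mod 90).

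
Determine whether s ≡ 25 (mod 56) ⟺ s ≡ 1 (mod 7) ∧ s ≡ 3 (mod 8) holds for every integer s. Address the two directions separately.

(⇒) This fails: s = 25 gives 25 ≡ 25 (mod 56) but 25 ≡ 4 (mod 7), so the conjunction on the right does not hold.

(⇐) This fails: s = 43 satisfies both congruences on the right (43 ≡ 1 mod 7 and 43 ≡ 3 mod 8) yet 43 ≡ 43 (mod 56), not 25.

Both directions fail.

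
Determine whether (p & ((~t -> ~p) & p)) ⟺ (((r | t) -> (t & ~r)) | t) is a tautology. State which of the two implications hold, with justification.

Converse. This fails. Under p = F, r = F, t = F, the left side is false but the right side is true.

Forward direction. Assume the antecedent. If p is true, the antecedent forces (p = T, r = F, t = T) or (p = T, r = T, t = T), and ((r | t) -> (t & ~r)) | t holds there. If p is false, the antecedent cannot hold. Either way ((r | t) -> (t & ~r)) | t holds.

(⇒) holds; (⇐) fails.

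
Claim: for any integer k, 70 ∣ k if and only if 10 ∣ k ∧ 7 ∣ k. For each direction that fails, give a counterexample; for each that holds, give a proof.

Both directions hold.

(→) If 70 ∣ k, write k = 70q. Since 70 = 7·10, k = 10·(7q), so 10 ∣ k; and since 70 = 10·7, k = 7·(10q), so 7 ∣ k.

(←) Suppose 10 ∣ k and 7 ∣ k. Any common multiple of 10 and 7 is a multiple of their lcm; here gcd(10, 7) = 1, so lcm(10, 7) = 10·7 = 70, so 70 ∣ k.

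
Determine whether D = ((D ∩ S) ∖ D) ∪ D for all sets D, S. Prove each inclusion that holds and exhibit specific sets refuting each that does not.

Both inclusions hold; the sets are equal.

Forward inclusion. Let x ∈ D. Then either x ∈ D and x ∉ S; or x ∈ D ∩ S. In each case x ∈ ((D ∩ S) ∖ D) ∪ D, so D ⊆ ((D ∩ S) ∖ D) ∪ D.

Reverse inclusion. Let x ∈ ((D ∩ S) ∖ D) ∪ D. Then either x ∈ D and x ∉ S; or x ∈ D ∩ S. In each case x ∈ D, so ((D ∩ S) ∖ D) ∪ D ⊆ D.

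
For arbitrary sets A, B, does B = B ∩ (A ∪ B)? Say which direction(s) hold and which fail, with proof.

The two sets are equal.

Forward inclusion. Let x ∈ B. Then either x ∈ B and x ∉ A; or x ∈ A ∩ B. In each case x ∈ B ∩ (A ∪ B), so B ⊆ B ∩ (A ∪ B).

Reverse inclusion. Let x ∈ B ∩ (A ∪ B). Then either x ∈ B and x ∉ A; or x ∈ A ∩ B. In each case x ∈ B, so B ∩ (A ∪ B) ⊆ B.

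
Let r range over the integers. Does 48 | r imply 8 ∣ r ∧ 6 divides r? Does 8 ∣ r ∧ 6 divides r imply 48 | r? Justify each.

(⟹) If 48 ∣ r, write r = 48q. Since 48 = 6·8, r = 8·(6q), so 8 ∣ r; and since 48 = 8·6, r = 6·(8q), so 6 ∣ r.

(⟸) This fails: take r = 24. Both 8 ∣ 24 and 6 ∣ 24, yet 24 is not a multiple of 48 (since 24 = 0·48 + 24), so 48 ∤ 24.

Not equivalent: only (⇒) holds.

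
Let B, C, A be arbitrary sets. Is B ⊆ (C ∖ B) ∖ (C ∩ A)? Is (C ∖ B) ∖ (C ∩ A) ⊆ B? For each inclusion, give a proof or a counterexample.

Neither inclusion holds.

(⊆) This inclusion fails. Take B = {1}, C = ∅, A = ∅; then 1 ∈ B but 1 ∉ (C ∖ B) ∖ (C ∩ A).

(⊇) This inclusion fails. Take B = ∅, C = {1}, A = ∅; then 1 ∈ (C ∖ B) ∖ (C ∩ A) but 1 ∉ B.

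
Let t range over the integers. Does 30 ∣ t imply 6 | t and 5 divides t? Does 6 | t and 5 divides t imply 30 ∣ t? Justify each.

(⟹) If 30 ∣ t, write t = 30q. Since 30 = 5·6, t = 6·(5q), so 6 ∣ t; and since 30 = 6·5, t = 5·(6q), so 5 ∣ t.

(⟸) Suppose 6 ∣ t and 5 ∣ t. Any common multiple of 6 and 5 is a multiple of their lcm; here gcd(6, 5) = 1, so lcm(6, 5) = 6·5 = 30, so 30 ∣ t.

Equivalent; both directions hold.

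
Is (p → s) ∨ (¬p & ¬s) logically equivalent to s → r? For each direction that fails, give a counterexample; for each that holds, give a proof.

Neither implication holds.

[⇒] This fails. Under s = T, r = F, p = F, the left side is true but the right side is false.

[⇐] This fails. Under s = F, r = F, p = T, the left side is false but the right side is true.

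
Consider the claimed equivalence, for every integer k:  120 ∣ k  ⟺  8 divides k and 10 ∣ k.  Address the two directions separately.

Only the forward implication holds.

(⟸) This fails: take k = 40. Both 8 ∣ 40 and 10 ∣ 40, yet 40 is not a multiple of 120 (since 40 = 0·120 + 40), so 120 ∤ 40.

(⟹) If 120 ∣ k, write k = 120q. Since 120 = 15·8, k = 8·(15q), so 8 ∣ k; and since 120 = 12·10, k = 10·(12q), so 10 ∣ k.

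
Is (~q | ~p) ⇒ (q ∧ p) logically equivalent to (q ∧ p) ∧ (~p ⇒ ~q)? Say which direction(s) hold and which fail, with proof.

(→) Assume the antecedent. If p is true, the antecedent forces (p = T, q = T), and (q ∧ p) ∧ (~p ⇒ ~q) holds there. If p is false, the antecedent cannot hold. Either way (q ∧ p) ∧ (~p ⇒ ~q) holds.

(←) Assume the antecedent. If p is true, the antecedent forces (p = T, q = T), and (~q | ~p) ⇒ (q ∧ p) holds there. If p is false, the antecedent cannot hold. Either way (~q | ~p) ⇒ (q ∧ p) holds.

Both directions hold; the statement is true.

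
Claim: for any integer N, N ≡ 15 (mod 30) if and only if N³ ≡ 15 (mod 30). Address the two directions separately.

(→) Suppose N ≡ 15 (mod 30). Write N = 30j + 15. Then (30j + 15)³ = 27000j³ + 40500j² + 20250j + 3375 = 30(900j³ + 1350j² + 675j + 112) + 15, so N³ ≡ 15 (mod 30).

(←) Conversely, suppose N³ ≡ 15 (mod 30). The only residue r in {0, …, 29} with r³ ≡ 15 (mod 30) is r = 15, so N ≡ 15 (mod 30).

Equivalent; both directions hold.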